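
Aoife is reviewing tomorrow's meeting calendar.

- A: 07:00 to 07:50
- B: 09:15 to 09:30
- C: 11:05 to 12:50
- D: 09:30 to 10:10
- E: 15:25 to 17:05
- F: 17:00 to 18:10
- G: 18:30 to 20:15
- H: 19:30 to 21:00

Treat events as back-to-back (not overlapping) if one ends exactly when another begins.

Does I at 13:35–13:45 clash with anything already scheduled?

No — it doesn't clash with anything

A: ends 07:50 at or before I starts 13:35 → clear.
B: ends 09:30 at or before I starts 13:35 → clear.
D: ends 10:10 at or before I starts 13:35 → clear.
C: ends 12:50 at or before I starts 13:35 → clear.
E: starts 15:25 at or after I ends 13:45 → clear.
F: starts 17:00 at or after I ends 13:45 → clear.
G: starts 18:30 at or after I ends 13:45 → clear.
H: starts 19:30 at or after I ends 13:45 → clear.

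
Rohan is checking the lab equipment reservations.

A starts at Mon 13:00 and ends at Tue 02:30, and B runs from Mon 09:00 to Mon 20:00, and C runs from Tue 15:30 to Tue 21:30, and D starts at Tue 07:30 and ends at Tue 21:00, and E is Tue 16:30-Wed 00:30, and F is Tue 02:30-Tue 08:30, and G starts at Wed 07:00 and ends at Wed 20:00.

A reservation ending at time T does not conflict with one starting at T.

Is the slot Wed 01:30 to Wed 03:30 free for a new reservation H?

B: ends Mon 20:00 at or before H starts Wed 01:30 → clear.
A: ends Tue 02:30 at or before H starts Wed 01:30 → clear.
F: ends Tue 08:30 at or before H starts Wed 01:30 → clear.
D: ends Tue 21:00 at or before H starts Wed 01:30 → clear.
C: ends Tue 21:30 at or before H starts Wed 01:30 → clear.
E: ends Wed 00:30 at or before H starts Wed 01:30 → clear.
G: starts Wed 07:00 at or after H ends Wed 03:30 → clear.

Yes — the slot is free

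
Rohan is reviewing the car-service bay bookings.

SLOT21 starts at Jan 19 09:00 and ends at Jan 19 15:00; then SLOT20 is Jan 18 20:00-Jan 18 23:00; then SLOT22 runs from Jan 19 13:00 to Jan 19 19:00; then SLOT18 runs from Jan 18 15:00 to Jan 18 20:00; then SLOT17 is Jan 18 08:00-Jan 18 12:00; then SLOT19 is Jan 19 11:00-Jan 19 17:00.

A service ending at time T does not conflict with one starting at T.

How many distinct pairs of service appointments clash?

3

Sorted by start: SLOT17, SLOT18, SLOT20, SLOT21, SLOT19, SLOT22.
SLOT18 starts after SLOT17 ends — done with SLOT17.
SLOT20 starts exactly when SLOT18 ends (back-to-back, no overlap) — done with SLOT18.
SLOT21 starts after SLOT20 ends — done with SLOT20.
SLOT19 starts before SLOT21 ends → SLOT21 and SLOT19 overlap.
SLOT22 starts before SLOT21 ends → SLOT21 and SLOT22 overlap.
SLOT22 starts before SLOT19 ends → SLOT19 and SLOT22 overlap.
Overlapping pairs: SLOT19 & SLOT21, SLOT19 & SLOT22, SLOT21 & SLOT22 — 3 in total.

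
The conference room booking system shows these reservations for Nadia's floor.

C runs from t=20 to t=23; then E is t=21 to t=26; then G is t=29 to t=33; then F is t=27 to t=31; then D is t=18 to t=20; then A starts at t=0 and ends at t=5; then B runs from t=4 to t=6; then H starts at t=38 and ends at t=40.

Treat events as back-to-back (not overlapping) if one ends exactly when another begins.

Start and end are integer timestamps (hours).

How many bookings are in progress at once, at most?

Sweep the timeline, counting +1 at each start and −1 at each end (ends before starts at a tie):
t=0 start A → 1
t=4 start B → 2
t=5 end A → 1
t=6 end B → 0
t=18 start D → 1
t=20 end D → 0
t=20 start C → 1
t=21 start E → 2
t=23 end C → 1
t=26 end E → 0
t=27 start F → 1
t=29 start G → 2
t=31 end F → 1
t=33 end G → 0
t=38 start H → 1
t=40 end H → 0
Peak is 2, at t=4 (A, B).

2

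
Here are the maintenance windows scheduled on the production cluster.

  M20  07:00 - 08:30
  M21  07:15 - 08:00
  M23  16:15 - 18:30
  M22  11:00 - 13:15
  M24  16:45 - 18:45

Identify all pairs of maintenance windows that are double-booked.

Sorted by start: M20, M21, M22, M23, M24.
M21 starts before M20 ends → M20 and M21 overlap.
M22 starts after M20 ends; M20 is clear from here.
M22 starts after M21 ends; M21 is clear from here.
M23 starts after M22 ends; M22 is clear from here.
M24 starts before M23 ends → M23 and M24 overlap.

M20 & M21, M23 & M24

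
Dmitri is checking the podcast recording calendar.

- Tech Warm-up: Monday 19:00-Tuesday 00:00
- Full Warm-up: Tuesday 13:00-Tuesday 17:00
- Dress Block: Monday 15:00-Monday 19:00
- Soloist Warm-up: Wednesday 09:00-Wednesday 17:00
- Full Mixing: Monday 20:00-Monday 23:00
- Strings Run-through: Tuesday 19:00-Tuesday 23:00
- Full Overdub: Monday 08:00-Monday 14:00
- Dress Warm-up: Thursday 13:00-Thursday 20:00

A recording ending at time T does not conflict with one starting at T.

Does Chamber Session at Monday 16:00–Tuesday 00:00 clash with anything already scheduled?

Full Overdub: ends Monday 14:00 at or before Chamber Session starts Monday 16:00 → clear.
Dress Block: starts Monday 15:00 before Chamber Session ends Tuesday 00:00, and ends Monday 19:00 after Chamber Session starts Monday 16:00 → overlap.
Tech Warm-up: starts Monday 19:00 before Chamber Session ends Tuesday 00:00, and ends Tuesday 00:00 after Chamber Session starts Monday 16:00 → overlap.
Full Mixing: starts Monday 20:00 before Chamber Session ends Tuesday 00:00, and ends Monday 23:00 after Chamber Session starts Monday 16:00 → overlap.
Full Warm-up: starts Tuesday 13:00 at or after Chamber Session ends Tuesday 00:00 → clear.
Strings Run-through: starts Tuesday 19:00 at or after Chamber Session ends Tuesday 00:00 → clear.
Soloist Warm-up: starts Wednesday 09:00 at or after Chamber Session ends Tuesday 00:00 → clear.
Dress Warm-up: starts Thursday 13:00 at or after Chamber Session ends Tuesday 00:00 → clear.
Chamber Session overlaps Dress Block, Full Mixing, Tech Warm-up.

Yes — it overlaps Dress Block, Full Mixing, Tech Warm-up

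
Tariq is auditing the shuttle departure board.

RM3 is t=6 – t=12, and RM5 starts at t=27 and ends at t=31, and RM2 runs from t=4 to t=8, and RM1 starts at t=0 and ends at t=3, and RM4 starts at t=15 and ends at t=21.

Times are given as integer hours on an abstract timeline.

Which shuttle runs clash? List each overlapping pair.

RM2 & RM3

Sorted by start: RM1, RM2, RM3, RM4, RM5.
RM2 starts after RM1 ends, so nothing later overlaps RM1 either.
RM3 starts before RM2 ends → RM2 and RM3 overlap.
RM4 starts after RM2 ends, so nothing later overlaps RM2 either.
RM4 starts after RM3 ends, so nothing later overlaps RM3 either.
RM5 starts after RM4 ends.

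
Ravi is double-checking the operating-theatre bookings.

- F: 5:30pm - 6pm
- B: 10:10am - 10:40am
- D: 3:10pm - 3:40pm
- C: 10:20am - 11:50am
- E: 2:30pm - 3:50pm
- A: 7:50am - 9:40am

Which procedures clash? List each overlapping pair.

Sorted by start: A, B, C, E, D, F.
B starts after A ends, so A has no further overlaps.
C starts before B ends → B and C overlap.
E starts after B ends, so B has no further overlaps.
E starts after C ends, so C has no further overlaps.
D starts before E ends → E and D overlap.
F starts after E ends.
F starts after D ends.

B & C, D & E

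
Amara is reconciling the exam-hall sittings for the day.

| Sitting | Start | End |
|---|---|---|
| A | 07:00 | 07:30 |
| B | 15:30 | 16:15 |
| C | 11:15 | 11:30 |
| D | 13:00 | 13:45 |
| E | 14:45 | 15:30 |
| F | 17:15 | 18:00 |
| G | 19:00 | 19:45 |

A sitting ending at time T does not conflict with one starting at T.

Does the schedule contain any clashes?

No

Sorted by start: A, C, D, E, B, F, G.
C starts after A ends — done with A.
D starts after C ends — done with C.
E starts after D ends — done with D.
B starts exactly when E ends (back-to-back, no overlap) — done with E.
F starts after B ends — done with B.
G starts after F ends.
Every pair is clear; the schedule has no overlaps.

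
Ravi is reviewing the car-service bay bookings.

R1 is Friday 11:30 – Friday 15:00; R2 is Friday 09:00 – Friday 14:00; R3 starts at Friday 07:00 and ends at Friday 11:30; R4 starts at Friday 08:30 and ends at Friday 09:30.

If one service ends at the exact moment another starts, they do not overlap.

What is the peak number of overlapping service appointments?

3

Sweep the timeline, counting +1 at each start and −1 at each end (ends before starts at a tie):
Friday 07:00 start R3 → 1
Friday 08:30 start R4 → 2
Friday 09:00 start R2 → 3
Friday 09:30 end R4 → 2
Friday 11:30 end R3 → 1
Friday 11:30 start R1 → 2
Friday 14:00 end R2 → 1
Friday 15:00 end R1 → 0
Peak is 3, at Friday 09:00 (R2, R3, R4).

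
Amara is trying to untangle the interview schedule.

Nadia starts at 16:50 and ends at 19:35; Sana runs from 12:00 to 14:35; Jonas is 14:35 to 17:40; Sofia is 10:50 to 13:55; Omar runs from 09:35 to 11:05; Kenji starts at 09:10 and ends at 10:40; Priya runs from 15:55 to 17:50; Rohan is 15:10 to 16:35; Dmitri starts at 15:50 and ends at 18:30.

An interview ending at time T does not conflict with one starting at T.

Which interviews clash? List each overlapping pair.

Dmitri & Jonas, Dmitri & Nadia, Dmitri & Priya, Dmitri & Rohan, Jonas & Nadia, Jonas & Priya, Jonas & Rohan, Kenji & Omar, Nadia & Priya, Omar & Sofia, Priya & Rohan, Sana & Sofia

Two intervals overlap when each starts before the other ends.
Sorted by start: Kenji, Omar, Sofia, Sana, Jonas, Rohan, Dmitri, Priya, Nadia.
Omar starts before Kenji ends → Kenji and Omar overlap.
Sofia starts after Kenji ends, so Kenji has no further overlaps.
Sofia starts before Omar ends → Omar and Sofia overlap.
Sana starts after Omar ends, so Omar has no further overlaps.
Sana starts before Sofia ends → Sofia and Sana overlap.
Jonas starts after Sofia ends, so Sofia has no further overlaps.
Jonas starts exactly when Sana ends (back-to-back, no overlap), so Sana has no further overlaps.
Rohan starts before Jonas ends → Jonas and Rohan overlap.
Dmitri starts before Jonas ends → Jonas and Dmitri overlap.
Priya starts before Jonas ends → Jonas and Priya overlap.
Nadia starts before Jonas ends → Jonas and Nadia overlap.
Dmitri starts before Rohan ends → Rohan and Dmitri overlap.
Priya starts before Rohan ends → Rohan and Priya overlap.
Nadia starts after Rohan ends.
Priya starts before Dmitri ends → Dmitri and Priya overlap.
Nadia starts before Dmitri ends → Dmitri and Nadia overlap.
Nadia starts before Priya ends → Priya and Nadia overlap.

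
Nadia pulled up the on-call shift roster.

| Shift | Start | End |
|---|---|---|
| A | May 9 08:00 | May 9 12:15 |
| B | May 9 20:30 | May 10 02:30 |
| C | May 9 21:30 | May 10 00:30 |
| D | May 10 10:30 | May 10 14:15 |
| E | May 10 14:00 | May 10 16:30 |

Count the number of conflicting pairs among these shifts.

2

Sorted by start: A, B, C, D, E.
B starts after A ends; A is clear from here.
C starts before B ends → B and C overlap.
D starts after B ends; B is clear from here.
D starts after C ends; C is clear from here.
E starts before D ends → D and E overlap.
Overlapping pairs: B & C, D & E — 2 in total.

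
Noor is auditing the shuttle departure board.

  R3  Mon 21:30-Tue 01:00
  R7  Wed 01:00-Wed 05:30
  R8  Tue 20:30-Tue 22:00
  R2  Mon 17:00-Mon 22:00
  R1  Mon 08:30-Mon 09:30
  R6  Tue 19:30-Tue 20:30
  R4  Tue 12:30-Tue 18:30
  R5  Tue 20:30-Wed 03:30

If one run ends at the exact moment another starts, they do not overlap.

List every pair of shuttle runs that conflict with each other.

R2 & R3, R5 & R7, R5 & R8

Sorted by start: R1, R2, R3, R4, R6, R5, R8, R7.
R2 starts after R1 ends; R1 is clear from here.
R3 starts before R2 ends → R2 and R3 overlap.
R4 starts after R2 ends; R2 is clear from here.
R4 starts after R3 ends; R3 is clear from here.
R6 starts after R4 ends; R4 is clear from here.
R5 starts exactly when R6 ends (back-to-back, no overlap); R6 is clear from here.
R8 starts before R5 ends → R5 and R8 overlap.
R7 starts before R5 ends → R5 and R7 overlap.
R7 starts after R8 ends.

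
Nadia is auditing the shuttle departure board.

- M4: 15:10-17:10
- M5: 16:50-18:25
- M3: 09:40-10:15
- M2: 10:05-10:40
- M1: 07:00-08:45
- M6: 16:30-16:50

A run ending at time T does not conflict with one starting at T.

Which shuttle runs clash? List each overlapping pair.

Sorted by start: M1, M3, M2, M4, M6, M5.
M3 starts after M1 ends — done with M1.
M2 starts before M3 ends → M3 and M2 overlap.
M4 starts after M3 ends — done with M3.
M4 starts after M2 ends — done with M2.
M6 starts before M4 ends → M4 and M6 overlap.
M5 starts before M4 ends → M4 and M5 overlap.
M5 starts exactly when M6 ends (back-to-back, no overlap).

M2 & M3, M4 & M5, M4 & M6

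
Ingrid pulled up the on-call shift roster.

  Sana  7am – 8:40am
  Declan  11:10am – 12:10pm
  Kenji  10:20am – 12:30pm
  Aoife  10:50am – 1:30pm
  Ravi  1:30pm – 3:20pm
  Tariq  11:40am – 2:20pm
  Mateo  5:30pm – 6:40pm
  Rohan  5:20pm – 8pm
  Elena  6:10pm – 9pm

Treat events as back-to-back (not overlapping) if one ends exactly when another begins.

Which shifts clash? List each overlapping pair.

Aoife & Declan, Aoife & Kenji, Aoife & Tariq, Declan & Kenji, Declan & Tariq, Elena & Mateo, Elena & Rohan, Kenji & Tariq, Mateo & Rohan, Ravi & Tariq

Sorted by start: Sana, Kenji, Aoife, Declan, Tariq, Ravi, Rohan, Mateo, Elena.
Kenji starts after Sana ends, so nothing later overlaps Sana either.
Aoife starts before Kenji ends → Kenji and Aoife overlap.
Declan starts before Kenji ends → Kenji and Declan overlap.
Tariq starts before Kenji ends → Kenji and Tariq overlap.
Ravi starts after Kenji ends, so nothing later overlaps Kenji either.
Declan starts before Aoife ends → Aoife and Declan overlap.
Tariq starts before Aoife ends → Aoife and Tariq overlap.
Ravi starts exactly when Aoife ends (back-to-back, no overlap), so nothing later overlaps Aoife either.
Tariq starts before Declan ends → Declan and Tariq overlap.
Ravi starts after Declan ends, so nothing later overlaps Declan either.
Ravi starts before Tariq ends → Tariq and Ravi overlap.
Rohan starts after Tariq ends, so nothing later overlaps Tariq either.
Rohan starts after Ravi ends, so nothing later overlaps Ravi either.
Mateo starts before Rohan ends → Rohan and Mateo overlap.
Elena starts before Rohan ends → Rohan and Elena overlap.
Elena starts before Mateo ends → Mateo and Elena overlap.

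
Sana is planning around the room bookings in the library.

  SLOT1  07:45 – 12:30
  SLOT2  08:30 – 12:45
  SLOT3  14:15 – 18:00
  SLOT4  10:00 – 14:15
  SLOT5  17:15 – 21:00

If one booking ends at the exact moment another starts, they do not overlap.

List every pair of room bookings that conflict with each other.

SLOT1 & SLOT2, SLOT1 & SLOT4, SLOT2 & SLOT4, SLOT3 & SLOT5

Sorted by start: SLOT1, SLOT2, SLOT4, SLOT3, SLOT5.
SLOT2 starts before SLOT1 ends → SLOT1 and SLOT2 overlap.
SLOT4 starts before SLOT1 ends → SLOT1 and SLOT4 overlap.
SLOT3 starts after SLOT1 ends; SLOT1 is clear from here.
SLOT4 starts before SLOT2 ends → SLOT2 and SLOT4 overlap.
SLOT3 starts after SLOT2 ends; SLOT2 is clear from here.
SLOT3 starts exactly when SLOT4 ends (back-to-back, no overlap); SLOT4 is clear from here.
SLOT5 starts before SLOT3 ends → SLOT3 and SLOT5 overlap.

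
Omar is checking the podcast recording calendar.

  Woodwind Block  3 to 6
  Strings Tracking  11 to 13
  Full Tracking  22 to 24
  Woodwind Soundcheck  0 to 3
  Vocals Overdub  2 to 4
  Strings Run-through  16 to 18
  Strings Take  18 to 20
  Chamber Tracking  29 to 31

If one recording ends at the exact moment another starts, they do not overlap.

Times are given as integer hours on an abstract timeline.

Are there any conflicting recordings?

Two intervals overlap when each starts before the other ends.
Sorted by start: Woodwind Soundcheck, Vocals Overdub, Woodwind Block, Strings Tracking, Strings Run-through, Strings Take, Full Tracking, Chamber Tracking.
Vocals Overdub starts before Woodwind Soundcheck ends → Woodwind Soundcheck and Vocals Overdub overlap.
That's a conflict, so the schedule is not conflict-free.

Yes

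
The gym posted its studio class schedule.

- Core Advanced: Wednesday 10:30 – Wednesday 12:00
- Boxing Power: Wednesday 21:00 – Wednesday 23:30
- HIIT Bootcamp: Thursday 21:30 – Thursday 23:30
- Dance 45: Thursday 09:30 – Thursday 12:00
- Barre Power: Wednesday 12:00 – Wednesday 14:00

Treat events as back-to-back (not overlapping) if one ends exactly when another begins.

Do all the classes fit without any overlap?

Two intervals overlap when each starts before the other ends.
Sorted by start: Core Advanced, Barre Power, Boxing Power, Dance 45, HIIT Bootcamp.
Barre Power starts exactly when Core Advanced ends (back-to-back, no overlap), so nothing later overlaps Core Advanced either.
Boxing Power starts after Barre Power ends, so nothing later overlaps Barre Power either.
Dance 45 starts after Boxing Power ends, so nothing later overlaps Boxing Power either.
HIIT Bootcamp starts after Dance 45 ends.
Every pair is clear; the schedule has no overlaps.

Yes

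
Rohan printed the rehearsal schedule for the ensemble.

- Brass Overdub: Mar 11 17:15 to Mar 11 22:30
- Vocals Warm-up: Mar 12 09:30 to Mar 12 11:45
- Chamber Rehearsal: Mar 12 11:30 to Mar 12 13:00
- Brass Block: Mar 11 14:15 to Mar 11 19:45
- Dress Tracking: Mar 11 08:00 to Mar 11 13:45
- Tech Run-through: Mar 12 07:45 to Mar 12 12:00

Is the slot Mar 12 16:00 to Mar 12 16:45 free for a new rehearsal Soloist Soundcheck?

Yes — the slot is free

Dress Tracking: ends Mar 11 13:45 at or before Soloist Soundcheck starts Mar 12 16:00 → clear.
Brass Block: ends Mar 11 19:45 at or before Soloist Soundcheck starts Mar 12 16:00 → clear.
Brass Overdub: ends Mar 11 22:30 at or before Soloist Soundcheck starts Mar 12 16:00 → clear.
Tech Run-through: ends Mar 12 12:00 at or before Soloist Soundcheck starts Mar 12 16:00 → clear.
Vocals Warm-up: ends Mar 12 11:45 at or before Soloist Soundcheck starts Mar 12 16:00 → clear.
Chamber Rehearsal: ends Mar 12 13:00 at or before Soloist Soundcheck starts Mar 12 16:00 → clear.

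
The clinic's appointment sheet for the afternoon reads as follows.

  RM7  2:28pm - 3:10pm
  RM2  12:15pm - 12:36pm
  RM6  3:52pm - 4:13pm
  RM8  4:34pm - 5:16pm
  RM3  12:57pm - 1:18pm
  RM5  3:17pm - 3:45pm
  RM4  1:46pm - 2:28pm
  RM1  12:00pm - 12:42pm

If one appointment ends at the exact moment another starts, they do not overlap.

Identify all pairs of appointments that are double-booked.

RM1 & RM2

Sorted by start: RM1, RM2, RM3, RM4, RM7, RM5, RM6, RM8.
RM2 starts before RM1 ends → RM1 and RM2 overlap.
RM3 starts after RM1 ends, so RM1 has no further overlaps.
RM3 starts after RM2 ends, so RM2 has no further overlaps.
RM4 starts after RM3 ends, so RM3 has no further overlaps.
RM7 starts exactly when RM4 ends (back-to-back, no overlap), so RM4 has no further overlaps.
RM5 starts after RM7 ends, so RM7 has no further overlaps.
RM6 starts after RM5 ends, so RM5 has no further overlaps.
RM8 starts after RM6 ends.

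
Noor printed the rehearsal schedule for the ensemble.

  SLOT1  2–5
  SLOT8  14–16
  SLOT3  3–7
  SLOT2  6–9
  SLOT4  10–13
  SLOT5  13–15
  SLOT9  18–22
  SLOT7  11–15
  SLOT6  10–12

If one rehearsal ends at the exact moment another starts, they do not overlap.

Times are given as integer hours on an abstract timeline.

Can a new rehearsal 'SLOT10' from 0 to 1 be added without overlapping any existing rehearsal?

Yes — the slot is free

SLOT1: starts 2 at or after SLOT10 ends 1 → clear.
SLOT3: starts 3 at or after SLOT10 ends 1 → clear.
SLOT2: starts 6 at or after SLOT10 ends 1 → clear.
SLOT4: starts 10 at or after SLOT10 ends 1 → clear.
SLOT6: starts 10 at or after SLOT10 ends 1 → clear.
SLOT7: starts 11 at or after SLOT10 ends 1 → clear.
SLOT5: starts 13 at or after SLOT10 ends 1 → clear.
SLOT8: starts 14 at or after SLOT10 ends 1 → clear.
SLOT9: starts 18 at or after SLOT10 ends 1 → clear.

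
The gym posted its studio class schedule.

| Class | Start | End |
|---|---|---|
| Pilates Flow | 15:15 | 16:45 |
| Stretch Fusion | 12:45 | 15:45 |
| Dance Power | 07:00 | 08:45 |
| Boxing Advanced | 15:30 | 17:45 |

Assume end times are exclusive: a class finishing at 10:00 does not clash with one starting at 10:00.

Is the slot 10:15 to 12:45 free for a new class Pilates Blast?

Dance Power: ends 08:45 at or before Pilates Blast starts 10:15 → clear.
Stretch Fusion: starts 12:45 at or after Pilates Blast ends 12:45 → clear.
Pilates Flow: starts 15:15 at or after Pilates Blast ends 12:45 → clear.
Boxing Advanced: starts 15:30 at or after Pilates Blast ends 12:45 → clear.

Yes — the slot is free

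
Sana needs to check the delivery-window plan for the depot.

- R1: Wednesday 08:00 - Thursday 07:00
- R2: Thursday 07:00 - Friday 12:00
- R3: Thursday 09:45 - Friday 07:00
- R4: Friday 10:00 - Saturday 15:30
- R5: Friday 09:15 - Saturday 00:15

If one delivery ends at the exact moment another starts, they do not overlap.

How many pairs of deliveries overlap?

Check each pair: they overlap iff neither finishes before the other starts.
Sorted by start: R1, R2, R3, R5, R4.
R2 starts exactly when R1 ends (back-to-back, no overlap), so R1 has no further overlaps.
R3 starts before R2 ends → R2 and R3 overlap.
R5 starts before R2 ends → R2 and R5 overlap.
R4 starts before R2 ends → R2 and R4 overlap.
R5 starts after R3 ends, so R3 has no further overlaps.
R4 starts before R5 ends → R5 and R4 overlap.
Overlapping pairs: R2 & R3, R2 & R4, R2 & R5, R4 & R5 — 4 in total.

4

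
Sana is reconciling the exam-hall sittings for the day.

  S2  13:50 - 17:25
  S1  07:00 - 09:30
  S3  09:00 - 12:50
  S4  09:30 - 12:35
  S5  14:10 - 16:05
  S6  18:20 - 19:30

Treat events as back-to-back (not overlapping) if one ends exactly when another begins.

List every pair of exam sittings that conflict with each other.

Sorted by start: S1, S3, S4, S2, S5, S6.
S3 starts before S1 ends → S1 and S3 overlap.
S4 starts exactly when S1 ends (back-to-back, no overlap), so nothing later overlaps S1 either.
S4 starts before S3 ends → S3 and S4 overlap.
S2 starts after S3 ends, so nothing later overlaps S3 either.
S2 starts after S4 ends, so nothing later overlaps S4 either.
S5 starts before S2 ends → S2 and S5 overlap.
S6 starts after S2 ends.
S6 starts after S5 ends.

S1 & S3, S2 & S5, S3 & S4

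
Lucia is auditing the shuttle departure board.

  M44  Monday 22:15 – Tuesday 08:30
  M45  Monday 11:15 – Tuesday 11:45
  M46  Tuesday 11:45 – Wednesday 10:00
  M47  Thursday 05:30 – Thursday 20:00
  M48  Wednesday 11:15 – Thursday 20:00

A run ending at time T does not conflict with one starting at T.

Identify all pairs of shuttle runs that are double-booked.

Sorted by start: M45, M44, M46, M48, M47.
M44 starts before M45 ends → M45 and M44 overlap.
M46 starts exactly when M45 ends (back-to-back, no overlap), so nothing later overlaps M45 either.
M46 starts after M44 ends, so nothing later overlaps M44 either.
M48 starts after M46 ends, so nothing later overlaps M46 either.
M47 starts before M48 ends → M48 and M47 overlap.

M44 & M45, M47 & M48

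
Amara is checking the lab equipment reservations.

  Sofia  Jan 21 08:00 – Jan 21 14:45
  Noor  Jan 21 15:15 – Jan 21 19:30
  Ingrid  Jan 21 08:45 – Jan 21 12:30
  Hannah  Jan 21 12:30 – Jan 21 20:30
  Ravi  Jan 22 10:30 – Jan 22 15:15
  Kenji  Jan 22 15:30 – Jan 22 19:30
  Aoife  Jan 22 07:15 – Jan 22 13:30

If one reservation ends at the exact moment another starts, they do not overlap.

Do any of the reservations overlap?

Sorted by start: Sofia, Ingrid, Hannah, Noor, Aoife, Ravi, Kenji.
Ingrid starts before Sofia ends → Sofia and Ingrid overlap.
That's a conflict, so the schedule is not conflict-free.

Yes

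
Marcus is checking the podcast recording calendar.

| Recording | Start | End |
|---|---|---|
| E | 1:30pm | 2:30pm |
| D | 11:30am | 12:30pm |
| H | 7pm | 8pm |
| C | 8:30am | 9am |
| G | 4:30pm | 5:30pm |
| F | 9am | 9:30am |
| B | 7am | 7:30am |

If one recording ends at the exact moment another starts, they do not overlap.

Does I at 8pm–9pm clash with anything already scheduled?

B: ends 7:30am at or before I starts 8pm → clear.
C: ends 9am at or before I starts 8pm → clear.
F: ends 9:30am at or before I starts 8pm → clear.
D: ends 12:30pm at or before I starts 8pm → clear.
E: ends 2:30pm at or before I starts 8pm → clear.
G: ends 5:30pm at or before I starts 8pm → clear.
H: ends 8pm at or before I starts 8pm → clear.

No — it doesn't clash with anything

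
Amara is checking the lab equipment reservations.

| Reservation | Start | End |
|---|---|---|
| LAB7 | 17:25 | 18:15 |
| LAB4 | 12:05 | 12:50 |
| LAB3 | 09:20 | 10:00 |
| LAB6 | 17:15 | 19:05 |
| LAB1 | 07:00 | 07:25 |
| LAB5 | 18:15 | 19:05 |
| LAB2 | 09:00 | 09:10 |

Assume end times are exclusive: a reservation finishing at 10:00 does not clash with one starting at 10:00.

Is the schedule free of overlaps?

No

Two intervals overlap when each starts before the other ends.
Sorted by start: LAB1, LAB2, LAB3, LAB4, LAB6, LAB7, LAB5.
LAB2 starts after LAB1 ends, so nothing later overlaps LAB1 either.
LAB3 starts after LAB2 ends, so nothing later overlaps LAB2 either.
LAB4 starts after LAB3 ends, so nothing later overlaps LAB3 either.
LAB6 starts after LAB4 ends, so nothing later overlaps LAB4 either.
LAB7 starts before LAB6 ends → LAB6 and LAB7 overlap.
That's a conflict, so the schedule is not conflict-free.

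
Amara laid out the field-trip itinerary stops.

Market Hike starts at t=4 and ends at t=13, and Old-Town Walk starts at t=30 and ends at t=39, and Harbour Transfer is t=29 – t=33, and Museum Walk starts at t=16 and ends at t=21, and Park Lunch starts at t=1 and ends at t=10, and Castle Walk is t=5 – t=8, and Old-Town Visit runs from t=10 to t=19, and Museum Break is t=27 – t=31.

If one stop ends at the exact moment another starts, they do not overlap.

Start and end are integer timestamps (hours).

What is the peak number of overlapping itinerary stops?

Sort all start/end points and keep a running count:
t=1 start Park Lunch → 1
t=4 start Market Hike → 2
t=5 start Castle Walk → 3
t=8 end Castle Walk → 2
t=10 end Park Lunch → 1
t=10 start Old-Town Visit → 2
t=13 end Market Hike → 1
t=16 start Museum Walk → 2
t=19 end Old-Town Visit → 1
t=21 end Museum Walk → 0
t=27 start Museum Break → 1
t=29 start Harbour Transfer → 2
t=30 start Old-Town Walk → 3
t=31 end Museum Break → 2
t=33 end Harbour Transfer → 1
t=39 end Old-Town Walk → 0
Peak is 3, at t=5 (Castle Walk, Market Hike, Park Lunch).

3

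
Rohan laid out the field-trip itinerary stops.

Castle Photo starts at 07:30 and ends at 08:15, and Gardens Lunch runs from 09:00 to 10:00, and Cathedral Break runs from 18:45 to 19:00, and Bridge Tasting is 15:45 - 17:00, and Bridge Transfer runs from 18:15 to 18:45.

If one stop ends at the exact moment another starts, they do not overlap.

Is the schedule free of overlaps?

Yes

Sorted by start: Castle Photo, Gardens Lunch, Bridge Tasting, Bridge Transfer, Cathedral Break.
Gardens Lunch starts after Castle Photo ends; Castle Photo is clear from here.
Bridge Tasting starts after Gardens Lunch ends; Gardens Lunch is clear from here.
Bridge Transfer starts after Bridge Tasting ends; Bridge Tasting is clear from here.
Cathedral Break starts exactly when Bridge Transfer ends (back-to-back, no overlap).
Every pair is clear; the schedule has no overlaps.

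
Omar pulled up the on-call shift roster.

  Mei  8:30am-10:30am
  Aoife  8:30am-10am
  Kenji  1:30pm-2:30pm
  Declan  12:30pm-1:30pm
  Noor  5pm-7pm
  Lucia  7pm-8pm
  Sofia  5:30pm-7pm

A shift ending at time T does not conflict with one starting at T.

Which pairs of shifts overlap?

Aoife & Mei, Noor & Sofia

Two intervals overlap when each starts before the other ends.
Sorted by start: Mei, Aoife, Declan, Kenji, Noor, Sofia, Lucia.
Aoife starts before Mei ends → Mei and Aoife overlap.
Declan starts after Mei ends; Mei is clear from here.
Declan starts after Aoife ends; Aoife is clear from here.
Kenji starts exactly when Declan ends (back-to-back, no overlap); Declan is clear from here.
Noor starts after Kenji ends; Kenji is clear from here.
Sofia starts before Noor ends → Noor and Sofia overlap.
Lucia starts exactly when Noor ends (back-to-back, no overlap).
Lucia starts exactly when Sofia ends (back-to-back, no overlap).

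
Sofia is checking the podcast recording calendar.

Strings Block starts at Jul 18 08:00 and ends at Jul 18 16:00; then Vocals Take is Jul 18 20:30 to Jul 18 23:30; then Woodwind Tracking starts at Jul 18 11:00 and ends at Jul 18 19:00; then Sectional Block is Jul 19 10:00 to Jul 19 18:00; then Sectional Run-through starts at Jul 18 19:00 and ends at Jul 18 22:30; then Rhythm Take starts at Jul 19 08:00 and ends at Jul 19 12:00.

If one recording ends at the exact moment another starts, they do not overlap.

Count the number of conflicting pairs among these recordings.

Check each pair: they overlap iff neither finishes before the other starts.
Sorted by start: Strings Block, Woodwind Tracking, Sectional Run-through, Vocals Take, Rhythm Take, Sectional Block.
Woodwind Tracking starts before Strings Block ends → Strings Block and Woodwind Tracking overlap.
Sectional Run-through starts after Strings Block ends, so Strings Block has no further overlaps.
Sectional Run-through starts exactly when Woodwind Tracking ends (back-to-back, no overlap), so Woodwind Tracking has no further overlaps.
Vocals Take starts before Sectional Run-through ends → Sectional Run-through and Vocals Take overlap.
Rhythm Take starts after Sectional Run-through ends, so Sectional Run-through has no further overlaps.
Rhythm Take starts after Vocals Take ends, so Vocals Take has no further overlaps.
Sectional Block starts before Rhythm Take ends → Rhythm Take and Sectional Block overlap.
Overlapping pairs: Rhythm Take & Sectional Block, Sectional Run-through & Vocals Take, Strings Block & Woodwind Tracking — 3 in total.

3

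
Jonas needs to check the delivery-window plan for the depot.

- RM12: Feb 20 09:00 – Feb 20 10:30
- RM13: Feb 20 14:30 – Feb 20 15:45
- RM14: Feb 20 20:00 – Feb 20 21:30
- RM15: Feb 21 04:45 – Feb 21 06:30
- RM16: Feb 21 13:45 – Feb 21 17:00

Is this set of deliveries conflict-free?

Check each pair: they overlap iff neither finishes before the other starts.
Sorted by start: RM12, RM13, RM14, RM15, RM16.
RM13 starts after RM12 ends; RM12 is clear from here.
RM14 starts after RM13 ends; RM13 is clear from here.
RM15 starts after RM14 ends; RM14 is clear from here.
RM16 starts after RM15 ends.
Every pair is clear; the schedule has no overlaps.

Yes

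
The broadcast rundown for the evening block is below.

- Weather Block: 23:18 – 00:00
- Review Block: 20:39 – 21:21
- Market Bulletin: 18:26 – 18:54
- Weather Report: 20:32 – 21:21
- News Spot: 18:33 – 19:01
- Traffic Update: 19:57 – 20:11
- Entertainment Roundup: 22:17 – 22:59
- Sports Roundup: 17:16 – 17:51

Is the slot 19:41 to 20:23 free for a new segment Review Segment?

No — it overlaps Traffic Update

Sports Roundup: ends 17:51 at or before Review Segment starts 19:41 → clear.
Market Bulletin: ends 18:54 at or before Review Segment starts 19:41 → clear.
News Spot: ends 19:01 at or before Review Segment starts 19:41 → clear.
Traffic Update: starts 19:57 before Review Segment ends 20:23, and ends 20:11 after Review Segment starts 19:41 → overlap.
Weather Report: starts 20:32 at or after Review Segment ends 20:23 → clear.
Review Block: starts 20:39 at or after Review Segment ends 20:23 → clear.
Entertainment Roundup: starts 22:17 at or after Review Segment ends 20:23 → clear.
Weather Block: starts 23:18 at or after Review Segment ends 20:23 → clear.
Review Segment overlaps Traffic Update.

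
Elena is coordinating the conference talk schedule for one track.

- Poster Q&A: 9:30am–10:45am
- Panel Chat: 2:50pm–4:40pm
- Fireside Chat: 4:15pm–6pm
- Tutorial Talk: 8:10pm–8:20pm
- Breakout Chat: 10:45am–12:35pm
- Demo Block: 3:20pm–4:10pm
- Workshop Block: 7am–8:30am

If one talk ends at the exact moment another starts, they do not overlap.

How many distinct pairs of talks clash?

2

Sorted by start: Workshop Block, Poster Q&A, Breakout Chat, Panel Chat, Demo Block, Fireside Chat, Tutorial Talk.
Poster Q&A starts after Workshop Block ends, so Workshop Block has no further overlaps.
Breakout Chat starts exactly when Poster Q&A ends (back-to-back, no overlap), so Poster Q&A has no further overlaps.
Panel Chat starts after Breakout Chat ends, so Breakout Chat has no further overlaps.
Demo Block starts before Panel Chat ends → Panel Chat and Demo Block overlap.
Fireside Chat starts before Panel Chat ends → Panel Chat and Fireside Chat overlap.
Tutorial Talk starts after Panel Chat ends.
Fireside Chat starts after Demo Block ends, so Demo Block has no further overlaps.
Tutorial Talk starts after Fireside Chat ends.
Overlapping pairs: Demo Block & Panel Chat, Fireside Chat & Panel Chat — 2 in total.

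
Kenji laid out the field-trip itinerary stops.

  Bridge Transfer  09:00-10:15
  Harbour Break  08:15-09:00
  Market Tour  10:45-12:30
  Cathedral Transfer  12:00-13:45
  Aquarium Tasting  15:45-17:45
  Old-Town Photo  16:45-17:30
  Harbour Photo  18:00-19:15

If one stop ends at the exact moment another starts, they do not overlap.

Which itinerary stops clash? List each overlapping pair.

Check each pair: they overlap iff neither finishes before the other starts.
Sorted by start: Harbour Break, Bridge Transfer, Market Tour, Cathedral Transfer, Aquarium Tasting, Old-Town Photo, Harbour Photo.
Bridge Transfer starts exactly when Harbour Break ends (back-to-back, no overlap), so Harbour Break has no further overlaps.
Market Tour starts after Bridge Transfer ends, so Bridge Transfer has no further overlaps.
Cathedral Transfer starts before Market Tour ends → Market Tour and Cathedral Transfer overlap.
Aquarium Tasting starts after Market Tour ends, so Market Tour has no further overlaps.
Aquarium Tasting starts after Cathedral Transfer ends, so Cathedral Transfer has no further overlaps.
Old-Town Photo starts before Aquarium Tasting ends → Aquarium Tasting and Old-Town Photo overlap.
Harbour Photo starts after Aquarium Tasting ends.
Harbour Photo starts after Old-Town Photo ends.

Aquarium Tasting & Old-Town Photo, Cathedral Transfer & Market Tour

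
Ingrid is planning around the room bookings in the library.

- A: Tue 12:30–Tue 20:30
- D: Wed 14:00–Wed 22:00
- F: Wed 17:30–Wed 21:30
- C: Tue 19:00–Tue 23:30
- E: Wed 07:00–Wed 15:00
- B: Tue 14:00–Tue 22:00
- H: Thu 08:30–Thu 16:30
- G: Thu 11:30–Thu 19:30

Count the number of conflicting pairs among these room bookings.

Two intervals overlap when each starts before the other ends.
Sorted by start: A, B, C, E, D, F, H, G.
B starts before A ends → A and B overlap.
C starts before A ends → A and C overlap.
E starts after A ends, so nothing later overlaps A either.
C starts before B ends → B and C overlap.
E starts after B ends, so nothing later overlaps B either.
E starts after C ends, so nothing later overlaps C either.
D starts before E ends → E and D overlap.
F starts after E ends, so nothing later overlaps E either.
F starts before D ends → D and F overlap.
H starts after D ends, so nothing later overlaps D either.
H starts after F ends, so nothing later overlaps F either.
G starts before H ends → H and G overlap.
Overlapping pairs: A & B, A & C, B & C, D & E, D & F, G & H — 6 in total.

6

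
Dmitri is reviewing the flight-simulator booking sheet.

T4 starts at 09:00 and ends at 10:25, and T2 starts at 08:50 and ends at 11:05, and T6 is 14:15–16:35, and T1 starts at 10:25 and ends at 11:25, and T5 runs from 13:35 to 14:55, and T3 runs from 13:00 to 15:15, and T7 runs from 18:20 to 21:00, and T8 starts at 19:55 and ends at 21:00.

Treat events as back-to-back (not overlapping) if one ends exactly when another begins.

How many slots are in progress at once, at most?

Walk through starts and ends in time order (an end at T is processed before a start at T):
08:50 start T2 → 1
09:00 start T4 → 2
10:25 end T4 → 1
10:25 start T1 → 2
11:05 end T2 → 1
11:25 end T1 → 0
13:00 start T3 → 1
13:35 start T5 → 2
14:15 start T6 → 3
14:55 end T5 → 2
15:15 end T3 → 1
16:35 end T6 → 0
18:20 start T7 → 1
19:55 start T8 → 2
21:00 end T7 → 1
21:00 end T8 → 0
Peak is 3, at 14:15 (T3, T5, T6).

3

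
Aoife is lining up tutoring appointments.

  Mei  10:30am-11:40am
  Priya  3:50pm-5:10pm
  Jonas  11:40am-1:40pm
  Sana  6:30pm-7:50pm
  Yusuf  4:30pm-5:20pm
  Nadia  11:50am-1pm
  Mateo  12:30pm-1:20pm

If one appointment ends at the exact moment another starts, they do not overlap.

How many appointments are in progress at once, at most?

3

Walk through starts and ends in time order (an end at T is processed before a start at T):
10:30am start Mei → 1
11:40am end Mei → 0
11:40am start Jonas → 1
11:50am start Nadia → 2
12:30pm start Mateo → 3
1pm end Nadia → 2
1:20pm end Mateo → 1
1:40pm end Jonas → 0
3:50pm start Priya → 1
4:30pm start Yusuf → 2
5:10pm end Priya → 1
5:20pm end Yusuf → 0
6:30pm start Sana → 1
7:50pm end Sana → 0
Peak is 3, at 12:30pm (Jonas, Mateo, Nadia).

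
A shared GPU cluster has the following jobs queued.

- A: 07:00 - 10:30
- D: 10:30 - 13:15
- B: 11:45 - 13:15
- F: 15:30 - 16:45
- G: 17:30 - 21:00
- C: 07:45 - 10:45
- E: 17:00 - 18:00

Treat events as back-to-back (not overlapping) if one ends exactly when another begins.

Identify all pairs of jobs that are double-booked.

Check each pair: they overlap iff neither finishes before the other starts.
Sorted by start: A, C, D, B, F, E, G.
C starts before A ends → A and C overlap.
D starts exactly when A ends (back-to-back, no overlap), so A has no further overlaps.
D starts before C ends → C and D overlap.
B starts after C ends, so C has no further overlaps.
B starts before D ends → D and B overlap.
F starts after D ends, so D has no further overlaps.
F starts after B ends, so B has no further overlaps.
E starts after F ends, so F has no further overlaps.
G starts before E ends → E and G overlap.

A & C, B & D, C & D, E & G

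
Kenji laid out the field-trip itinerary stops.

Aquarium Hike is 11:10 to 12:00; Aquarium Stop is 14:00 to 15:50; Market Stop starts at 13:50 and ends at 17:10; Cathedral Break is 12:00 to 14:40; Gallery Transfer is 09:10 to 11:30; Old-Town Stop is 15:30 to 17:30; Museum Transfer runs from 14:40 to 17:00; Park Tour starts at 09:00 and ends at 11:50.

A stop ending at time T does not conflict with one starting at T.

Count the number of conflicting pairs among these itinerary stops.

11

Two intervals overlap when each starts before the other ends.
Sorted by start: Park Tour, Gallery Transfer, Aquarium Hike, Cathedral Break, Market Stop, Aquarium Stop, Museum Transfer, Old-Town Stop.
Gallery Transfer starts before Park Tour ends → Park Tour and Gallery Transfer overlap.
Aquarium Hike starts before Park Tour ends → Park Tour and Aquarium Hike overlap.
Cathedral Break starts after Park Tour ends, so nothing later overlaps Park Tour either.
Aquarium Hike starts before Gallery Transfer ends → Gallery Transfer and Aquarium Hike overlap.
Cathedral Break starts after Gallery Transfer ends, so nothing later overlaps Gallery Transfer either.
Cathedral Break starts exactly when Aquarium Hike ends (back-to-back, no overlap), so nothing later overlaps Aquarium Hike either.
Market Stop starts before Cathedral Break ends → Cathedral Break and Market Stop overlap.
Aquarium Stop starts before Cathedral Break ends → Cathedral Break and Aquarium Stop overlap.
Museum Transfer starts exactly when Cathedral Break ends (back-to-back, no overlap), so nothing later overlaps Cathedral Break either.
Aquarium Stop starts before Market Stop ends → Market Stop and Aquarium Stop overlap.
Museum Transfer starts before Market Stop ends → Market Stop and Museum Transfer overlap.
Old-Town Stop starts before Market Stop ends → Market Stop and Old-Town Stop overlap.
Museum Transfer starts before Aquarium Stop ends → Aquarium Stop and Museum Transfer overlap.
Old-Town Stop starts before Aquarium Stop ends → Aquarium Stop and Old-Town Stop overlap.
Old-Town Stop starts before Museum Transfer ends → Museum Transfer and Old-Town Stop overlap.
Overlapping pairs: Aquarium Hike & Gallery Transfer, Aquarium Hike & Park Tour, Aquarium Stop & Cathedral Break, Aquarium Stop & Market Stop, Aquarium Stop & Museum Transfer, Aquarium Stop & Old-Town Stop, Cathedral Break & Market Stop, Gallery Transfer & Park Tour, Market Stop & Museum Transfer, Market Stop & Old-Town Stop, Museum Transfer & Old-Town Stop — 11 in total.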